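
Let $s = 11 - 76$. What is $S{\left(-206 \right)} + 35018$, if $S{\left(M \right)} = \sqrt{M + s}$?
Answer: $35018 + i \sqrt{271} \approx 35018.0 + 16.462 i$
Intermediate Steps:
$s = -65$
$S{\left(M \right)} = \sqrt{-65 + M}$ ($S{\left(M \right)} = \sqrt{M - 65} = \sqrt{-65 + M}$)
$S{\left(-206 \right)} + 35018 = \sqrt{-65 - 206} + 35018 = \sqrt{-271} + 35018 = i \sqrt{271} + 35018 = 35018 + i \sqrt{271}$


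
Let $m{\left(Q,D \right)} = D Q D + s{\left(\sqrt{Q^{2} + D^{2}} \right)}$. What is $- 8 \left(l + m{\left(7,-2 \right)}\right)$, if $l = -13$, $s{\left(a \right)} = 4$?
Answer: $-152$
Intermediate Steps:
$m{\left(Q,D \right)} = 4 + Q D^{2}$ ($m{\left(Q,D \right)} = D Q D + 4 = Q D^{2} + 4 = 4 + Q D^{2}$)
$- 8 \left(l + m{\left(7,-2 \right)}\right) = - 8 \left(-13 + \left(4 + 7 \left(-2\right)^{2}\right)\right) = - 8 \left(-13 + \left(4 + 7 \cdot 4\right)\right) = - 8 \left(-13 + \left(4 + 28\right)\right) = - 8 \left(-13 + 32\right) = \left(-8\right) 19 = -152$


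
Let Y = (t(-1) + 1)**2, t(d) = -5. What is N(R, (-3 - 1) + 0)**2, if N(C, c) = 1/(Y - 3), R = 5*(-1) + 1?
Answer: 1/169 ≈ 0.0059172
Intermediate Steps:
Y = 16 (Y = (-5 + 1)**2 = (-4)**2 = 16)
R = -4 (R = -5 + 1 = -4)
N(C, c) = 1/13 (N(C, c) = 1/(16 - 3) = 1/13)
N(R, (-3 - 1) + 0)**2 = (1/13)**2 = 1/169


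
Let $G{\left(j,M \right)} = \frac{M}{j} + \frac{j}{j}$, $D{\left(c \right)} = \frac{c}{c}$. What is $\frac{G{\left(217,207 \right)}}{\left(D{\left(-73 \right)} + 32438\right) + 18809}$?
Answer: $\frac{53}{1390102} \approx 3.8127 \cdot 10^{-5}$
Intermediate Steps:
$D{\left(c \right)} = 1$
$G{\left(j,M \right)} = 1 + \frac{M}{j}$ ($G{\left(j,M \right)} = \frac{M}{j} + 1 = 1 + \frac{M}{j}$)
$\frac{G{\left(217,207 \right)}}{\left(D{\left(-73 \right)} + 32438\right) + 18809} = \frac{\frac{1}{217} \left(207 + 217\right)}{\left(1 + 32438\right) + 18809} = \frac{\frac{1}{217} \cdot 424}{32439 + 18809} = \frac{424}{217 \cdot 51248} = \frac{424}{217} \cdot \frac{1}{51248} = \frac{53}{1390102}$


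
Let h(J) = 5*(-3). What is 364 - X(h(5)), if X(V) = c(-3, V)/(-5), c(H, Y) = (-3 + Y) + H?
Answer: 1799/5 ≈ 359.80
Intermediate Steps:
c(H, Y) = -3 + H + Y
h(J) = -15
X(V) = 6/5 - V/5 (X(V) = (-3 - 3 + V)/(-5) = (-6 + V)*(-1/5) = 6/5 - V/5)
364 - X(h(5)) = 364 - (6/5 - 1/5*(-15)) = 364 - (6/5 + 3) = 364 - 1*21/5 = 364 - 21/5 = 1799/5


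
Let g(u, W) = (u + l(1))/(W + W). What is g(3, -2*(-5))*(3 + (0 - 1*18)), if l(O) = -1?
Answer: -3/2 ≈ -1.5000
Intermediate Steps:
g(u, W) = (-1 + u)/(2*W) (g(u, W) = (u - 1)/(W + W) = (-1 + u)/((2*W)) = (-1 + u)*(1/(2*W)) = (-1 + u)/(2*W))
g(3, -2*(-5))*(3 + (0 - 1*18)) = ((-1 + 3)/(2*((-2*(-5)))))*(3 + (0 - 1*18)) = ((1/2)*2/10)*(3 + (0 - 18)) = ((1/2)*(1/10)*2)*(3 - 18) = (1/10)*(-15) = -3/2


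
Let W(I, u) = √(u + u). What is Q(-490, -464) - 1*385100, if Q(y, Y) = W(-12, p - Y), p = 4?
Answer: -385100 + 6*√26 ≈ -3.8507e+5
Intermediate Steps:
W(I, u) = √2*√u (W(I, u) = √(2*u) = √2*√u)
Q(y, Y) = √2*√(4 - Y)
Q(-490, -464) - 1*385100 = √(8 - 2*(-464)) - 1*385100 = √(8 + 928) - 385100 = √936 - 385100 = 6*√26 - 385100 = -385100 + 6*√26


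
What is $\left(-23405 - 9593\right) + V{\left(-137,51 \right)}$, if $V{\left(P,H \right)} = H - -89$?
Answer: $-32858$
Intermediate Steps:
$V{\left(P,H \right)} = 89 + H$ ($V{\left(P,H \right)} = H + 89 = 89 + H$)
$\left(-23405 - 9593\right) + V{\left(-137,51 \right)} = \left(-23405 - 9593\right) + \left(89 + 51\right) = -32998 + 140 = -32858$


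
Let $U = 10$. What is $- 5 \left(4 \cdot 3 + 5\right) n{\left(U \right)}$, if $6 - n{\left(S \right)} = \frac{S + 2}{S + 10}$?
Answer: $-459$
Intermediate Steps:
$n{\left(S \right)} = 6 - \frac{2 + S}{10 + S}$ ($n{\left(S \right)} = 6 - \frac{S + 2}{S + 10} = 6 - \frac{2 + S}{10 + S}$)
$- 5 \left(4 \cdot 3 + 5\right) n{\left(U \right)} = - 5 \left(4 \cdot 3 + 5\right) \frac{58 + 5 \cdot 10}{10 + 10} = - 5 \left(12 + 5\right) \frac{58 + 50}{20} = \left(-5\right) 17 \cdot \frac{1}{20} \cdot 108 = \left(-85\right) \frac{27}{5} = -459$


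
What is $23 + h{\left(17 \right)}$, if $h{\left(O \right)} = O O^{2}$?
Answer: $4936$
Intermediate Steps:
$h{\left(O \right)} = O^{3}$
$23 + h{\left(17 \right)} = 23 + 17^{3} = 23 + 4913 = 4936$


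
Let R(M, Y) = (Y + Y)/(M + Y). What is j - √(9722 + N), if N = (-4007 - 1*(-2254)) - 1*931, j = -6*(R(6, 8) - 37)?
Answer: 1506/7 - 3*√782 ≈ 131.25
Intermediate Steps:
R(M, Y) = 2*Y/(M + Y) (R(M, Y) = (2*Y)/(M + Y) = 2*Y/(M + Y))
j = 1506/7 (j = -6*(2*8/(6 + 8) - 37) = -6*(2*8/14 - 37) = -6*(2*8*(1/14) - 37) = -6*(8/7 - 37) = -6*(-251/7) = 1506/7 ≈ 215.14)
N = -2684 (N = (-4007 + 2254) - 931 = -1753 - 931 = -2684)
j - √(9722 + N) = 1506/7 - √(9722 - 2684) = 1506/7 - √7038 = 1506/7 - 3*√782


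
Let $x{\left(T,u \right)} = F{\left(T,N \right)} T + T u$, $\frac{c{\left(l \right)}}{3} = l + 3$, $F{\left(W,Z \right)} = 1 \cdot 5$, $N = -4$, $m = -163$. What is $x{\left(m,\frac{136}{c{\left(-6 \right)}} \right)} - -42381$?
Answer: $\frac{396262}{9} \approx 44029.0$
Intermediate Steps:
$F{\left(W,Z \right)} = 5$
$c{\left(l \right)} = 9 + 3 l$ ($c{\left(l \right)} = 3 \left(l + 3\right) = 3 \left(3 + l\right) = 9 + 3 l$)
$x{\left(T,u \right)} = 5 T + T u$
$x{\left(m,\frac{136}{c{\left(-6 \right)}} \right)} - -42381 = - 163 \left(5 + \frac{136}{9 + 3 \left(-6\right)}\right) - -42381 = - 163 \left(5 + \frac{136}{9 - 18}\right) + 42381 = - 163 \left(5 + \frac{136}{-9}\right) + 42381 = - 163 \left(5 + 136 \left(- \frac{1}{9}\right)\right) + 42381 = - 163 \left(5 - \frac{136}{9}\right) + 42381 = \left(-163\right) \left(- \frac{91}{9}\right) + 42381 = \frac{14833}{9} + 42381 = \frac{396262}{9}$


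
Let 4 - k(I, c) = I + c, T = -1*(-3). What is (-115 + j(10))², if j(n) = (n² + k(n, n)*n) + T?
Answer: 29584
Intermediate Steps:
T = 3
k(I, c) = 4 - I - c (k(I, c) = 4 - (I + c) = 4 + (-I - c) = 4 - I - c)
j(n) = 3 + n² + n*(4 - 2*n) (j(n) = (n² + (4 - n - n)*n) + 3 = (n² + (4 - 2*n)*n) + 3 = (n² + n*(4 - 2*n)) + 3 = 3 + n² + n*(4 - 2*n))
(-115 + j(10))² = (-115 + (3 - 1*10² + 4*10))² = (-115 + (3 - 1*100 + 40))² = (-115 + (3 - 100 + 40))² = (-115 - 57)² = (-172)² = 29584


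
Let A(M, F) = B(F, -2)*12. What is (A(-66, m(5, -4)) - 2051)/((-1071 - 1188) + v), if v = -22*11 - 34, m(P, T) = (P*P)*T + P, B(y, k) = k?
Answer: 415/507 ≈ 0.81854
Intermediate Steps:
m(P, T) = P + T*P**2 (m(P, T) = P**2*T + P = T*P**2 + P = P + T*P**2)
v = -276 (v = -242 - 34 = -276)
A(M, F) = -24 (A(M, F) = -2*12 = -24)
(A(-66, m(5, -4)) - 2051)/((-1071 - 1188) + v) = (-24 - 2051)/((-1071 - 1188) - 276) = -2075/(-2259 - 276) = -2075/(-2535) = -2075*(-1/2535) = 415/507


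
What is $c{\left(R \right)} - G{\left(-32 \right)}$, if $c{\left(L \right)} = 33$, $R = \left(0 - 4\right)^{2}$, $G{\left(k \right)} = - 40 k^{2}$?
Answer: $40993$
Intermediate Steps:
$R = 16$ ($R = \left(-4\right)^{2} = 16$)
$c{\left(R \right)} - G{\left(-32 \right)} = 33 - - 40 \left(-32\right)^{2} = 33 - \left(-40\right) 1024 = 33 - -40960 = 33 + 40960 = 40993$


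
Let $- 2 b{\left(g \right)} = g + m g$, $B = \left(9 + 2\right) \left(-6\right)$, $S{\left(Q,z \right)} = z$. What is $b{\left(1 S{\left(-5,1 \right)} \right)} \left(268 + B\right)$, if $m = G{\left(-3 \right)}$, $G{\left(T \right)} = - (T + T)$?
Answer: $-707$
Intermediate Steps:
$G{\left(T \right)} = - 2 T$
$m = 6$ ($m = \left(-2\right) \left(-3\right) = 6$)
$B = -66$ ($B = 11 \left(-6\right) = -66$)
$b{\left(g \right)} = - \frac{7 g}{2}$ ($b{\left(g \right)} = - \frac{g + 6 g}{2} = - \frac{7 g}{2}$)
$b{\left(1 S{\left(-5,1 \right)} \right)} \left(268 + B\right) = - \frac{7 \cdot 1 \cdot 1}{2} \left(268 - 66\right) = \left(- \frac{7}{2}\right) 1 \cdot 202 = \left(- \frac{7}{2}\right) 202 = -707$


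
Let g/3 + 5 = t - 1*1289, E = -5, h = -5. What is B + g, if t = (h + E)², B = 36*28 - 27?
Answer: -2601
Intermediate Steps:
B = 981 (B = 1008 - 27 = 981)
t = 100 (t = (-5 - 5)² = (-10)² = 100)
g = -3582 (g = -15 + 3*(100 - 1*1289) = -15 + 3*(100 - 1289) = -15 + 3*(-1189) = -15 - 3567 = -3582)
B + g = 981 - 3582 = -2601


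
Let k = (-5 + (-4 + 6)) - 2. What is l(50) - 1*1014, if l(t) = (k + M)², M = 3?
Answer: -1010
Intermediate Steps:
k = -5 (k = (-5 + 2) - 2 = -3 - 2 = -5)
l(t) = 4 (l(t) = (-5 + 3)² = (-2)² = 4)
l(50) - 1*1014 = 4 - 1*1014 = 4 - 1014 = -1010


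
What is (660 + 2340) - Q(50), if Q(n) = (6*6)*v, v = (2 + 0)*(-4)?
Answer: 3288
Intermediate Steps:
v = -8 (v = 2*(-4) = -8)
Q(n) = -288 (Q(n) = (6*6)*(-8) = 36*(-8) = -288)
(660 + 2340) - Q(50) = (660 + 2340) - 1*(-288) = 3000 + 288 = 3288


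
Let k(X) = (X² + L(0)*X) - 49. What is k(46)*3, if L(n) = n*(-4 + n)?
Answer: 6201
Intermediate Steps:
k(X) = -49 + X² (k(X) = (X² + (0*(-4 + 0))*X) - 49 = (X² + (0*(-4))*X) - 49 = (X² + 0*X) - 49 = (X² + 0) - 49 = X² - 49 = -49 + X²)
k(46)*3 = (-49 + 46²)*3 = (-49 + 2116)*3 = 2067*3 = 6201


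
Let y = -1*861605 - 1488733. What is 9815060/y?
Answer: -4907530/1175169 ≈ -4.1760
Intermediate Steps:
y = -2350338 (y = -861605 - 1488733 = -2350338)
9815060/y = 9815060/(-2350338) = 9815060*(-1/2350338) = -4907530/1175169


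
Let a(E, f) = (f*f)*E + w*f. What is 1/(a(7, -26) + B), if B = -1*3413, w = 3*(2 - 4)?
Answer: 1/1475 ≈ 0.00067797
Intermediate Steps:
w = -6 (w = 3*(-2) = -6)
a(E, f) = -6*f + E*f² (a(E, f) = (f*f)*E - 6*f = f²*E - 6*f = E*f² - 6*f = -6*f + E*f²)
B = -3413
1/(a(7, -26) + B) = 1/(-26*(-6 + 7*(-26)) - 3413) = 1/(-26*(-6 - 182) - 3413) = 1/(-26*(-188) - 3413) = 1/(4888 - 3413) = 1/1475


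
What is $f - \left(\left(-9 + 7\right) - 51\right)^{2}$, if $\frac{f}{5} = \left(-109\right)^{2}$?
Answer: $56596$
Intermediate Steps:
$f = 59405$ ($f = 5 \left(-109\right)^{2} = 5 \cdot 11881 = 59405$)
$f - \left(\left(-9 + 7\right) - 51\right)^{2} = 59405 - \left(\left(-9 + 7\right) - 51\right)^{2} = 59405 - \left(-2 - 51\right)^{2} = 59405 - \left(-53\right)^{2} = 59405 - 2809 = 56596$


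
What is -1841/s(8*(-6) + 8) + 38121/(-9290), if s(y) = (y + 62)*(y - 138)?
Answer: -66089473/18189820 ≈ -3.6333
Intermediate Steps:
s(y) = (-138 + y)*(62 + y) (s(y) = (62 + y)*(-138 + y) = (-138 + y)*(62 + y))
-1841/s(8*(-6) + 8) + 38121/(-9290) = -1841/(-8556 + (8*(-6) + 8)² - 76*(8*(-6) + 8)) + 38121/(-9290) = -1841/(-8556 + (-48 + 8)² - 76*(-48 + 8)) + 38121*(-1/9290) = -1841/(-8556 + (-40)² - 76*(-40)) - 38121/9290 = -1841/(-8556 + 1600 + 3040) - 38121/9290 = -1841/(-3916) - 38121/9290 = -1841*(-1/3916) - 38121/9290 = 1841/3916 - 38121/9290 = -66089473/18189820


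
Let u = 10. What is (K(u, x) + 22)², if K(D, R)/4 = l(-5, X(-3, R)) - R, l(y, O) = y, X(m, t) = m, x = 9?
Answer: 1156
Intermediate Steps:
K(D, R) = -20 - 4*R (K(D, R) = 4*(-5 - R) = -20 - 4*R)
(K(u, x) + 22)² = ((-20 - 4*9) + 22)² = ((-20 - 36) + 22)² = (-56 + 22)² = (-34)² = 1156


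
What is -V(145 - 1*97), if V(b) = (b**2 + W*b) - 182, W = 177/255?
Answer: -183202/85 ≈ -2155.3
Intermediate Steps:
W = 59/85 (W = 177*(1/255) = 59/85 ≈ 0.69412)
V(b) = -182 + b**2 + 59*b/85 (V(b) = (b**2 + 59*b/85) - 182 = -182 + b**2 + 59*b/85)
-V(145 - 1*97) = -(-182 + (145 - 1*97)**2 + 59*(145 - 1*97)/85) = -(-182 + (145 - 97)**2 + 59*(145 - 97)/85) = -(-182 + 48**2 + (59/85)*48) = -(-182 + 2304 + 2832/85) = -1*183202/85 = -183202/85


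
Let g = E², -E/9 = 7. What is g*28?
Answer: 111132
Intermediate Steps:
E = -63 (E = -9*7 = -63)
g = 3969 (g = (-63)² = 3969)
g*28 = 3969*28 = 111132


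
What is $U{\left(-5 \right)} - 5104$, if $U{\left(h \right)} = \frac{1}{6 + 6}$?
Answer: $- \frac{61247}{12} \approx -5103.9$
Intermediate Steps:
$U{\left(h \right)} = \frac{1}{12}$
$U{\left(-5 \right)} - 5104 = \frac{1}{12} - 5104 = - \frac{61247}{12}$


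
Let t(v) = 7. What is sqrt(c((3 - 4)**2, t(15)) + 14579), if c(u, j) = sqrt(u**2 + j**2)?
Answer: sqrt(14579 + 5*sqrt(2)) ≈ 120.77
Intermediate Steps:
c(u, j) = sqrt(j**2 + u**2)
sqrt(c((3 - 4)**2, t(15)) + 14579) = sqrt(sqrt(7**2 + ((3 - 4)**2)**2) + 14579) = sqrt(sqrt(49 + ((-1)**2)**2) + 14579) = sqrt(sqrt(49 + 1**2) + 14579) = sqrt(sqrt(49 + 1) + 14579) = sqrt(sqrt(50) + 14579) = sqrt(5*sqrt(2) + 14579) = sqrt(14579 + 5*sqrt(2))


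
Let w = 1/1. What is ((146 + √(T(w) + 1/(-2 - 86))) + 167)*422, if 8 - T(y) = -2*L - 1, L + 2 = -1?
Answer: 132086 + 211*√5786/22 ≈ 1.3282e+5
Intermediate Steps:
w = 1
L = -3 (L = -2 - 1 = -3)
T(y) = 3 (T(y) = 8 - (-2*(-3) - 1) = 8 - (6 - 1) = 8 - 1*5 = 8 - 5 = 3)
((146 + √(T(w) + 1/(-2 - 86))) + 167)*422 = ((146 + √(3 + 1/(-2 - 86))) + 167)*422 = ((146 + √(3 + 1/(-88))) + 167)*422 = ((146 + √(3 - 1/88)) + 167)*422 = ((146 + √(263/88)) + 167)*422 = ((146 + √5786/44) + 167)*422 = (313 + √5786/44)*422 = 132086 + 211*√5786/22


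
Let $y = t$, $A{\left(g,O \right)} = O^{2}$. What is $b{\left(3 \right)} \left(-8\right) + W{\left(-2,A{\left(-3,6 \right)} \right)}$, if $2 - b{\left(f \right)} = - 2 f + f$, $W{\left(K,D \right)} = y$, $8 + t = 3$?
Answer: $-45$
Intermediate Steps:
$t = -5$ ($t = -8 + 3 = -5$)
$y = -5$
$W{\left(K,D \right)} = -5$
$b{\left(f \right)} = 2 + f$ ($b{\left(f \right)} = 2 - \left(- 2 f + f\right) = 2 - - f = 2 + f$)
$b{\left(3 \right)} \left(-8\right) + W{\left(-2,A{\left(-3,6 \right)} \right)} = \left(2 + 3\right) \left(-8\right) - 5 = 5 \left(-8\right) - 5 = -40 - 5 = -45$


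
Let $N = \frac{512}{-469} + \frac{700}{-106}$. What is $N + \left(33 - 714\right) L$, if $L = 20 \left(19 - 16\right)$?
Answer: $- \frac{1015848306}{24857} \approx -40868.0$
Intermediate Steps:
$N = - \frac{191286}{24857}$ ($N = 512 \left(- \frac{1}{469}\right) + 700 \left(- \frac{1}{106}\right) = - \frac{512}{469} - \frac{350}{53} = - \frac{191286}{24857} \approx -7.6955$)
$L = 60$ ($L = 20 \cdot 3 = 60$)
$N + \left(33 - 714\right) L = - \frac{191286}{24857} + \left(33 - 714\right) 60 = - \frac{191286}{24857} - 40860 = - \frac{1015848306}{24857}$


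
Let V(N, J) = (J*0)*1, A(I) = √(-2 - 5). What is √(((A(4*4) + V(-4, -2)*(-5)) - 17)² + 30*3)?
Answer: √(372 - 34*I*√7) ≈ 19.426 - 2.3154*I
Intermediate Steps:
A(I) = I*√7 (A(I) = √(-7) = I*√7)
V(N, J) = 0 (V(N, J) = 0*1 = 0)
√(((A(4*4) + V(-4, -2)*(-5)) - 17)² + 30*3) = √(((I*√7 + 0*(-5)) - 17)² + 30*3) = √(((I*√7 + 0) - 17)² + 90) = √((I*√7 - 17)² + 90) = √((-17 + I*√7)² + 90) = √(90 + (-17 + I*√7)²)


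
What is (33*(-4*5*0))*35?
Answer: 0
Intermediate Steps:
(33*(-4*5*0))*35 = (33*(-20*0))*35 = (33*0)*35 = 0*35 = 0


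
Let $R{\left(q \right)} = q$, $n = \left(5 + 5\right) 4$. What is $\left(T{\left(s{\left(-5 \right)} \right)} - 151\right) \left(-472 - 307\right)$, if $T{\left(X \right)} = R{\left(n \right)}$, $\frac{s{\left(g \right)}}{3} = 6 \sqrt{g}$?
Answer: $86469$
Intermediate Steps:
$n = 40$ ($n = 10 \cdot 4 = 40$)
$s{\left(g \right)} = 18 \sqrt{g}$ ($s{\left(g \right)} = 3 \cdot 6 \sqrt{g} = 18 \sqrt{g}$)
$T{\left(X \right)} = 40$
$\left(T{\left(s{\left(-5 \right)} \right)} - 151\right) \left(-472 - 307\right) = \left(40 - 151\right) \left(-472 - 307\right) = \left(-111\right) \left(-779\right) = 86469$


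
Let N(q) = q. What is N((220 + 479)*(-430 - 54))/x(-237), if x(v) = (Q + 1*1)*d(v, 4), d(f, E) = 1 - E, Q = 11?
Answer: 28193/3 ≈ 9397.7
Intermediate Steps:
x(v) = -36 (x(v) = (11 + 1*1)*(1 - 1*4) = (11 + 1)*(1 - 4) = 12*(-3) = -36)
N((220 + 479)*(-430 - 54))/x(-237) = ((220 + 479)*(-430 - 54))/(-36) = (699*(-484))*(-1/36) = -338316*(-1/36) = 28193/3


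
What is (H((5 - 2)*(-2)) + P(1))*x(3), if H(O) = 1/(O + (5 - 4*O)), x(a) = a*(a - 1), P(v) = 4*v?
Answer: 558/23 ≈ 24.261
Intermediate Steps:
x(a) = a*(-1 + a)
H(O) = 1/(5 - 3*O)
(H((5 - 2)*(-2)) + P(1))*x(3) = (-1/(-5 + 3*((5 - 2)*(-2))) + 4*1)*(3*(-1 + 3)) = (-1/(-5 + 3*(3*(-2))) + 4)*(3*2) = (-1/(-5 + 3*(-6)) + 4)*6 = (-1/(-5 - 18) + 4)*6 = (-1/(-23) + 4)*6 = (-1*(-1/23) + 4)*6 = (1/23 + 4)*6 = (93/23)*6 = 558/23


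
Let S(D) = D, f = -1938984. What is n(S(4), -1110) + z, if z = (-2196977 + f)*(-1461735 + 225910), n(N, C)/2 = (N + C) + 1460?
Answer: 5111324003533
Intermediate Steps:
n(N, C) = 2920 + 2*C + 2*N (n(N, C) = 2*((N + C) + 1460) = 2*((C + N) + 1460) = 2*(1460 + C + N) = 2920 + 2*C + 2*N)
z = 5111324002825 (z = (-2196977 - 1938984)*(-1461735 + 225910) = -4135961*(-1235825) = 5111324002825)
n(S(4), -1110) + z = (2920 + 2*(-1110) + 2*4) + 5111324002825 = (2920 - 2220 + 8) + 5111324002825 = 708 + 5111324002825 = 5111324003533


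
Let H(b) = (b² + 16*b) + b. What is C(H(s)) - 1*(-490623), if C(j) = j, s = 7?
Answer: 490791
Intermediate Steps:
H(b) = b² + 17*b
C(H(s)) - 1*(-490623) = 7*(17 + 7) - 1*(-490623) = 7*24 + 490623 = 168 + 490623 = 490791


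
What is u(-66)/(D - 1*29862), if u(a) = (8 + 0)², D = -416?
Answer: -32/15139 ≈ -0.0021137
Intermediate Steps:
u(a) = 64 (u(a) = 8² = 64)
u(-66)/(D - 1*29862) = 64/(-416 - 1*29862) = 64/(-416 - 29862) = 64/(-30278) = 64*(-1/30278) = -32/15139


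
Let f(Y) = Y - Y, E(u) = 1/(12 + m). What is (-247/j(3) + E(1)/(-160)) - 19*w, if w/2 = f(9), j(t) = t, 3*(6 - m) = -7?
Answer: -2410729/29280 ≈ -82.334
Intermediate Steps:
m = 25/3 (m = 6 - ⅓*(-7) = 6 + 7/3 = 25/3 ≈ 8.3333)
E(u) = 3/61 (E(u) = 1/(12 + 25/3) = 1/(61/3) = 3/61)
f(Y) = 0
w = 0 (w = 2*0 = 0)
(-247/j(3) + E(1)/(-160)) - 19*w = (-247/3 + (3/61)/(-160)) - 19*0 = (-247*⅓ + (3/61)*(-1/160)) + 0 = (-247/3 - 3/9760) + 0 = -2410729/29280 + 0 = -2410729/29280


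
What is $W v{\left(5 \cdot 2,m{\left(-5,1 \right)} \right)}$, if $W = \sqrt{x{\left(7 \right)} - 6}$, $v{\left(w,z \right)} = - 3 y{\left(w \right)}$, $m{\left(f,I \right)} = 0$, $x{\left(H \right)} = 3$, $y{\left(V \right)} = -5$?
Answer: $15 i \sqrt{3} \approx 25.981 i$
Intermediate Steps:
$v{\left(w,z \right)} = 15$ ($v{\left(w,z \right)} = \left(-3\right) \left(-5\right) = 15$)
$W = i \sqrt{3}$ ($W = \sqrt{3 - 6} = \sqrt{-3} = i \sqrt{3} \approx 1.732 i$)
$W v{\left(5 \cdot 2,m{\left(-5,1 \right)} \right)} = i \sqrt{3} \cdot 15 = 15 i \sqrt{3}$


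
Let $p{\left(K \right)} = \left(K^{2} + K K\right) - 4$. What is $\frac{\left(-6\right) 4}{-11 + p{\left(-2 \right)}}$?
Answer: $\frac{24}{7} \approx 3.4286$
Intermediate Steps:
$p{\left(K \right)} = -4 + 2 K^{2}$ ($p{\left(K \right)} = \left(K^{2} + K^{2}\right) - 4 = 2 K^{2} - 4 = -4 + 2 K^{2}$)
$\frac{\left(-6\right) 4}{-11 + p{\left(-2 \right)}} = \frac{\left(-6\right) 4}{-11 - \left(4 - 2 \left(-2\right)^{2}\right)} = \frac{1}{-11 + \left(-4 + 2 \cdot 4\right)} \left(-24\right) = \frac{1}{-11 + \left(-4 + 8\right)} \left(-24\right) = \frac{1}{-11 + 4} \left(-24\right) = \frac{1}{-7} \left(-24\right) = \left(- \frac{1}{7}\right) \left(-24\right) = \frac{24}{7}$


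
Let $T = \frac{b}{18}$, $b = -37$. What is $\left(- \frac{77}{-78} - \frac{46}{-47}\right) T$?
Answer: $- \frac{266659}{65988} \approx -4.041$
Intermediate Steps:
$T = - \frac{37}{18} \approx -2.0556$
$\left(- \frac{77}{-78} - \frac{46}{-47}\right) T = \left(- \frac{77}{-78} - \frac{46}{-47}\right) \left(- \frac{37}{18}\right) = \left(\left(-77\right) \left(- \frac{1}{78}\right) - - \frac{46}{47}\right) \left(- \frac{37}{18}\right) = \left(\frac{77}{78} + \frac{46}{47}\right) \left(- \frac{37}{18}\right) = \frac{7207}{3666} \left(- \frac{37}{18}\right) = - \frac{266659}{65988}$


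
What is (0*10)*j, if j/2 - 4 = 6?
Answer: 0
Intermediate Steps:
j = 20 (j = 8 + 2*6 = 8 + 12 = 20)
(0*10)*j = (0*10)*20 = 0*20 = 0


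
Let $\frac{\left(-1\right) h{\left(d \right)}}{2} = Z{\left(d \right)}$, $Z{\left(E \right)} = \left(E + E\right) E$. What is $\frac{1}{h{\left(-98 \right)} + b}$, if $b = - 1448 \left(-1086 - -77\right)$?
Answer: $\frac{1}{1422616} \approx 7.0293 \cdot 10^{-7}$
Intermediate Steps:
$Z{\left(E \right)} = 2 E^{2}$ ($Z{\left(E \right)} = 2 E E = 2 E^{2}$)
$h{\left(d \right)} = - 4 d^{2}$ ($h{\left(d \right)} = - 2 \cdot 2 d^{2} = - 4 d^{2}$)
$b = 1461032$ ($b = - 1448 \left(-1086 + 77\right) = \left(-1448\right) \left(-1009\right) = 1461032$)
$\frac{1}{h{\left(-98 \right)} + b} = \frac{1}{- 4 \left(-98\right)^{2} + 1461032} = \frac{1}{\left(-4\right) 9604 + 1461032} = \frac{1}{-38416 + 1461032} = \frac{1}{1422616}$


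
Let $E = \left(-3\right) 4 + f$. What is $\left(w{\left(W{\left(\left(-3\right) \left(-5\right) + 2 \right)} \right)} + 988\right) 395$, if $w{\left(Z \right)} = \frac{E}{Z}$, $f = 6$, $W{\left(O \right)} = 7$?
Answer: $\frac{2729450}{7} \approx 3.8992 \cdot 10^{5}$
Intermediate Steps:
$E = -6$ ($E = \left(-3\right) 4 + 6 = -12 + 6 = -6$)
$w{\left(Z \right)} = - \frac{6}{Z}$
$\left(w{\left(W{\left(\left(-3\right) \left(-5\right) + 2 \right)} \right)} + 988\right) 395 = \left(- \frac{6}{7} + 988\right) 395 = \frac{6910}{7} \cdot 395 = \frac{2729450}{7}$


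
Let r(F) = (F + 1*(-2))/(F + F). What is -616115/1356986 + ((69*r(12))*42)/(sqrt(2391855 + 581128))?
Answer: -616115/1356986 + 2415*sqrt(2972983)/5945966 ≈ 0.24628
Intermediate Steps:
r(F) = (-2 + F)/(2*F) (r(F) = (F - 2)/((2*F)) = (-2 + F)*(1/(2*F)) = (-2 + F)/(2*F))
-616115/1356986 + ((69*r(12))*42)/(sqrt(2391855 + 581128)) = -616115/1356986 + ((69*((1/2)*(-2 + 12)/12))*42)/(sqrt(2391855 + 581128)) = -616115*1/1356986 + ((69*((1/2)*(1/12)*10))*42)/(sqrt(2972983)) = -616115/1356986 + ((69*(5/12))*42)*(sqrt(2972983)/2972983) = -616115/1356986 + ((115/4)*42)*(sqrt(2972983)/2972983) = -616115/1356986 + 2415*(sqrt(2972983)/2972983)/2 = -616115/1356986 + 2415*sqrt(2972983)/5945966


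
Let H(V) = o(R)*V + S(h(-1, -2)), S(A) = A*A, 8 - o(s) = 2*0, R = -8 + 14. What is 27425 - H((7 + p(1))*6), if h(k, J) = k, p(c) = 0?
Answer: 27088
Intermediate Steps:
R = 6
o(s) = 8 (o(s) = 8 - 2*0 = 8 - 1*0 = 8 + 0 = 8)
S(A) = A²
H(V) = 1 + 8*V (H(V) = 8*V + (-1)² = 8*V + 1 = 1 + 8*V)
27425 - H((7 + p(1))*6) = 27425 - (1 + 8*((7 + 0)*6)) = 27425 - (1 + 8*(7*6)) = 27425 - (1 + 8*42) = 27425 - (1 + 336) = 27425 - 1*337 = 27425 - 337 = 27088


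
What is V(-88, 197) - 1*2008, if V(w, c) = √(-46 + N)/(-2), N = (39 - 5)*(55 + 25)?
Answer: -2008 - √2674/2 ≈ -2033.9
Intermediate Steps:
N = 2720 (N = 34*80 = 2720)
V(w, c) = -√2674/2 (V(w, c) = √(-46 + 2720)/(-2) = √2674*(-½) = -√2674/2)
V(-88, 197) - 1*2008 = -√2674/2 - 1*2008 = -√2674/2 - 2008 = -2008 - √2674/2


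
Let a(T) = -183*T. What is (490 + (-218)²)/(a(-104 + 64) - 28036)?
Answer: -24007/10358 ≈ -2.3177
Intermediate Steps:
(490 + (-218)²)/(a(-104 + 64) - 28036) = (490 + (-218)²)/(-183*(-104 + 64) - 28036) = (490 + 47524)/(-183*(-40) - 28036) = 48014/(7320 - 28036) = 48014/(-20716) = 48014*(-1/20716) = -24007/10358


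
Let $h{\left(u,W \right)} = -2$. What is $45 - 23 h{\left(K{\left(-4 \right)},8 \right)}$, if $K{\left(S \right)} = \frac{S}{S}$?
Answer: $91$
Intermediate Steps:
$K{\left(S \right)} = 1$
$45 - 23 h{\left(K{\left(-4 \right)},8 \right)} = 45 - -46 = 45 + 46 = 91$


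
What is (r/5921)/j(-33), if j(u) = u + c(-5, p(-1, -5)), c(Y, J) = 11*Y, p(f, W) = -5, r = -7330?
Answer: 3665/260524 ≈ 0.014068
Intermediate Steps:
j(u) = -55 + u (j(u) = u + 11*(-5) = u - 55 = -55 + u)
(r/5921)/j(-33) = (-7330/5921)/(-55 - 33) = -7330*1/5921/(-88) = -7330/5921*(-1/88) = 3665/260524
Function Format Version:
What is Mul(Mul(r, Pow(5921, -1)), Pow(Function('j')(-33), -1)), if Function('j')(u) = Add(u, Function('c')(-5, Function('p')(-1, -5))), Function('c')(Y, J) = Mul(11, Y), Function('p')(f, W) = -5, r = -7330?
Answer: Rational(3665, 260524) ≈ 0.014068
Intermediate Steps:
Function('j')(u) = Add(-55, u) (Function('j')(u) = Add(u, Mul(11, -5)) = Add(u, -55) = Add(-55, u))
Mul(Mul(r, Pow(5921, -1)), Pow(Function('j')(-33), -1)) = Mul(Mul(-7330, Pow(5921, -1)), Pow(Add(-55, -33), -1)) = Mul(Mul(-7330, Rational(1, 5921)), Pow(-88, -1)) = Mul(Rational(-7330, 5921), Rational(-1, 88)) = Rational(3665, 260524)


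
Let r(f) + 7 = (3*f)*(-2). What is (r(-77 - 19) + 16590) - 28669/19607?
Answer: 336407844/19607 ≈ 17158.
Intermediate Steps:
r(f) = -7 - 6*f (r(f) = -7 + (3*f)*(-2) = -7 - 6*f)
(r(-77 - 19) + 16590) - 28669/19607 = ((-7 - 6*(-77 - 19)) + 16590) - 28669/19607 = ((-7 - 6*(-96)) + 16590) - 28669*1/19607 = ((-7 + 576) + 16590) - 28669/19607 = (569 + 16590) - 28669/19607 = 17159 - 28669/19607 = 336407844/19607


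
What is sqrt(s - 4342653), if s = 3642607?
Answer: I*sqrt(700046) ≈ 836.69*I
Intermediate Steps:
sqrt(s - 4342653) = sqrt(3642607 - 4342653) = sqrt(-700046) = I*sqrt(700046)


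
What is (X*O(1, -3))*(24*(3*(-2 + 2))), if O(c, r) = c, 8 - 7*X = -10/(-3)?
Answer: 0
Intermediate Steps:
X = ⅔ (X = 8/7 - (-10)/(7*(-3)) = 8/7 - (-10)*(-1)/(7*3) = 8/7 - ⅐*10/3 = 8/7 - 10/21 = ⅔ ≈ 0.66667)
(X*O(1, -3))*(24*(3*(-2 + 2))) = ((⅔)*1)*(24*(3*(-2 + 2))) = 2*(24*(3*0))/3 = 2*(24*0)/3 = (⅔)*0 = 0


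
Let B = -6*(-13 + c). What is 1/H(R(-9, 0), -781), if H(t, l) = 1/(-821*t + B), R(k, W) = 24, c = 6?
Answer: -19662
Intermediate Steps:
B = 42 (B = -6*(-13 + 6) = -6*(-7) = 42)
H(t, l) = 1/(42 - 821*t) (H(t, l) = 1/(-821*t + 42) = 1/(42 - 821*t))
1/H(R(-9, 0), -781) = 1/(-1/(-42 + 821*24)) = 1/(-1/(-42 + 19704)) = 1/(-1/19662) = -19662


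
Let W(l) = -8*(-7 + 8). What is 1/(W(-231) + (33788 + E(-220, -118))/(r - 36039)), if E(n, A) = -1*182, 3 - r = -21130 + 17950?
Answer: -5476/49409 ≈ -0.11083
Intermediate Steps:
r = 3183 (r = 3 - (-21130 + 17950) = 3 - 1*(-3180) = 3 + 3180 = 3183)
W(l) = -8 (W(l) = -8*1 = -8)
E(n, A) = -182
1/(W(-231) + (33788 + E(-220, -118))/(r - 36039)) = 1/(-8 + (33788 - 182)/(3183 - 36039)) = 1/(-8 + 33606/(-32856)) = 1/(-8 + 33606*(-1/32856)) = 1/(-8 - 5601/5476) = 1/(-49409/5476) = -5476/49409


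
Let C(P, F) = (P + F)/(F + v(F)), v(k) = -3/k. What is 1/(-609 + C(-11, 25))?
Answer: -311/189224 ≈ -0.0016436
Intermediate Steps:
C(P, F) = (F + P)/(F - 3/F) (C(P, F) = (P + F)/(F - 3/F) = (F + P)/(F - 3/F))
1/(-609 + C(-11, 25)) = 1/(-609 + 25*(25 - 11)/(-3 + 25**2)) = 1/(-609 + 25*14/(-3 + 625)) = 1/(-609 + 25*14/622) = 1/(-609 + 25*(1/622)*14) = 1/(-609 + 175/311) = 1/(-189224/311) = -311/189224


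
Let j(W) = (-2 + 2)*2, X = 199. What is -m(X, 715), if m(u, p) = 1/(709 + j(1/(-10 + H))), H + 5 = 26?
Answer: -1/709 ≈ -0.0014104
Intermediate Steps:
H = 21 (H = -5 + 26 = 21)
j(W) = 0 (j(W) = 0*2 = 0)
m(u, p) = 1/709 (m(u, p) = 1/(709 + 0) = 1/709)
-m(X, 715) = -1*1/709 = -1/709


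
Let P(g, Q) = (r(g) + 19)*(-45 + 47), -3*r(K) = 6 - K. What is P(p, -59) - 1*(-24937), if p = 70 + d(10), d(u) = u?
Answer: 75073/3 ≈ 25024.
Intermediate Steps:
r(K) = -2 + K/3 (r(K) = -(6 - K)/3 = -2 + K/3)
p = 80 (p = 70 + 10 = 80)
P(g, Q) = 34 + 2*g/3 (P(g, Q) = ((-2 + g/3) + 19)*(-45 + 47) = (17 + g/3)*2 = 34 + 2*g/3)
P(p, -59) - 1*(-24937) = (34 + (⅔)*80) - 1*(-24937) = (34 + 160/3) + 24937 = 262/3 + 24937 = 75073/3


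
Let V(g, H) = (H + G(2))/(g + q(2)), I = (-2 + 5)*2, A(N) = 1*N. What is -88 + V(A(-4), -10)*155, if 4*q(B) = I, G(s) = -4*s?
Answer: 1028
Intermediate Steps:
A(N) = N
I = 6 (I = 3*2 = 6)
q(B) = 3/2 (q(B) = (¼)*6 = 3/2)
V(g, H) = (-8 + H)/(3/2 + g) (V(g, H) = (H - 4*2)/(g + 3/2) = (H - 8)/(3/2 + g) = (-8 + H)/(3/2 + g))
-88 + V(A(-4), -10)*155 = -88 + (2*(-8 - 10)/(3 + 2*(-4)))*155 = -88 + (2*(-18)/(3 - 8))*155 = -88 + (2*(-18)/(-5))*155 = -88 + (2*(-⅕)*(-18))*155 = -88 + (36/5)*155 = -88 + 1116 = 1028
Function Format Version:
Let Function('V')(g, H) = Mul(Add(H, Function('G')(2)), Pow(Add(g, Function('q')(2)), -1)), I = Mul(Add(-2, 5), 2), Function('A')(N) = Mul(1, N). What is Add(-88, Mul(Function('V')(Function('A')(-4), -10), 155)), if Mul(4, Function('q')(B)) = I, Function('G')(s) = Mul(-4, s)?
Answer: 1028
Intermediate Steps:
Function('A')(N) = N
I = 6 (I = Mul(3, 2) = 6)
Function('q')(B) = Rational(3, 2) (Function('q')(B) = Mul(Rational(1, 4), 6) = Rational(3, 2))
Function('V')(g, H) = Mul(Pow(Add(Rational(3, 2), g), -1), Add(-8, H)) (Function('V')(g, H) = Mul(Add(H, Mul(-4, 2)), Pow(Add(g, Rational(3, 2)), -1)) = Mul(Add(H, -8), Pow(Add(Rational(3, 2), g), -1)) = Mul(Add(-8, H), Pow(Add(Rational(3, 2), g), -1)) = Mul(Pow(Add(Rational(3, 2), g), -1), Add(-8, H)))
Add(-88, Mul(Function('V')(Function('A')(-4), -10), 155)) = Add(-88, Mul(Mul(2, Pow(Add(3, Mul(2, -4)), -1), Add(-8, -10)), 155)) = Add(-88, Mul(Mul(2, Pow(Add(3, -8), -1), -18), 155)) = Add(-88, Mul(Mul(2, Pow(-5, -1), -18), 155)) = Add(-88, Mul(Mul(2, Rational(-1, 5), -18), 155)) = Add(-88, Mul(Rational(36, 5), 155)) = Add(-88, 1116) = 1028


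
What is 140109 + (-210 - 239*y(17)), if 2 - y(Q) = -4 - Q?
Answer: 134402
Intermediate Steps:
y(Q) = 6 + Q (y(Q) = 2 - (-4 - Q) = 2 + (4 + Q) = 6 + Q)
140109 + (-210 - 239*y(17)) = 140109 + (-210 - 239*(6 + 17)) = 140109 + (-210 - 239*23) = 140109 + (-210 - 5497) = 140109 - 5707 = 134402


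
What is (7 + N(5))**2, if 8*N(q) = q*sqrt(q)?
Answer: 3261/64 + 35*sqrt(5)/4 ≈ 70.519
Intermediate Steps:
N(q) = q**(3/2)/8 (N(q) = (q*sqrt(q))/8 = q**(3/2)/8)
(7 + N(5))**2 = (7 + 5**(3/2)/8)**2 = (7 + (5*sqrt(5))/8)**2 = (7 + 5*sqrt(5)/8)**2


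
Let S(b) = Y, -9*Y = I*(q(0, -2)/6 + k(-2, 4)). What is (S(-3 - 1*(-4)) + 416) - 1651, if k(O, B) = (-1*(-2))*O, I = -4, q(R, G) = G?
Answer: -33397/27 ≈ -1236.9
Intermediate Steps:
k(O, B) = 2*O
Y = -52/27 (Y = -(-4)*(-2/6 + 2*(-2))/9 = -(-4)*(-2*1/6 - 4)/9 = -(-4)*(-1/3 - 4)/9 = -(-4)*(-13)/(9*3) = -1/9*52/3 = -52/27 ≈ -1.9259)
S(b) = -52/27
(S(-3 - 1*(-4)) + 416) - 1651 = (-52/27 + 416) - 1651 = 11180/27 - 1651 = -33397/27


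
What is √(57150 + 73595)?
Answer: √130745 ≈ 361.59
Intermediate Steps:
√(57150 + 73595) = √130745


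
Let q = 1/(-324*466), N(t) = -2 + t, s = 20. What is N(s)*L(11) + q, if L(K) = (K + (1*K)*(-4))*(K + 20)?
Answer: -2780219377/150984 ≈ -18414.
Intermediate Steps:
L(K) = -3*K*(20 + K) (L(K) = (K + K*(-4))*(20 + K) = (K - 4*K)*(20 + K) = (-3*K)*(20 + K) = -3*K*(20 + K))
q = -1/150984 (q = -1/324*1/466 = -1/150984 ≈ -6.6232e-6)
N(s)*L(11) + q = (-2 + 20)*(-3*11*(20 + 11)) - 1/150984 = 18*(-3*11*31) - 1/150984 = 18*(-1023) - 1/150984 = -18414 - 1/150984 = -2780219377/150984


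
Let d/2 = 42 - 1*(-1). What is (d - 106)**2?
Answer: 400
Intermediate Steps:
d = 86 (d = 2*(42 - 1*(-1)) = 2*(42 + 1) = 2*43 = 86)
(d - 106)**2 = (86 - 106)**2 = (-20)**2 = 400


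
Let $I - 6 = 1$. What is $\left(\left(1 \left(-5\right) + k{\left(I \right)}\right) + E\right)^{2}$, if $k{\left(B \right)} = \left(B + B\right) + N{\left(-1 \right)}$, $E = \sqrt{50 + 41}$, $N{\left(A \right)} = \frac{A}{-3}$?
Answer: $\frac{1603}{9} + \frac{56 \sqrt{91}}{3} \approx 356.18$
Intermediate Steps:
$N{\left(A \right)} = - \frac{A}{3}$ ($N{\left(A \right)} = A \left(- \frac{1}{3}\right) = - \frac{A}{3}$)
$E = \sqrt{91} \approx 9.5394$
$I = 7$ ($I = 6 + 1 = 7$)
$k{\left(B \right)} = \frac{1}{3} + 2 B$ ($k{\left(B \right)} = \left(B + B\right) - - \frac{1}{3} = 2 B + \frac{1}{3} = \frac{1}{3} + 2 B$)
$\left(\left(1 \left(-5\right) + k{\left(I \right)}\right) + E\right)^{2} = \left(\left(1 \left(-5\right) + \left(\frac{1}{3} + 2 \cdot 7\right)\right) + \sqrt{91}\right)^{2} = \left(\left(-5 + \left(\frac{1}{3} + 14\right)\right) + \sqrt{91}\right)^{2} = \left(\left(-5 + \frac{43}{3}\right) + \sqrt{91}\right)^{2} = \left(\frac{28}{3} + \sqrt{91}\right)^{2}$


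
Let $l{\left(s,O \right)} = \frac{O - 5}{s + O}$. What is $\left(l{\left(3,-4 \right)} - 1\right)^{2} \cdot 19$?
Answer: $1216$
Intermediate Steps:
$l{\left(s,O \right)} = \frac{-5 + O}{O + s}$
$\left(l{\left(3,-4 \right)} - 1\right)^{2} \cdot 19 = \left(\frac{-5 - 4}{-4 + 3} - 1\right)^{2} \cdot 19 = \left(\frac{1}{-1} \left(-9\right) - 1\right)^{2} \cdot 19 = \left(\left(-1\right) \left(-9\right) - 1\right)^{2} \cdot 19 = \left(9 - 1\right)^{2} \cdot 19 = 8^{2} \cdot 19 = 64 \cdot 19 = 1216$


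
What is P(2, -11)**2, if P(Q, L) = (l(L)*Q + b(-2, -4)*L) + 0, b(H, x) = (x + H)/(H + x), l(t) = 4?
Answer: 9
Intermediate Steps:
b(H, x) = 1 (b(H, x) = (H + x)/(H + x) = 1)
P(Q, L) = L + 4*Q (P(Q, L) = (4*Q + 1*L) + 0 = (4*Q + L) + 0 = (L + 4*Q) + 0 = L + 4*Q)
P(2, -11)**2 = (-11 + 4*2)**2 = (-11 + 8)**2 = (-3)**2 = 9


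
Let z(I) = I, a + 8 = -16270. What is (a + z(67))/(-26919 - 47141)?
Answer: 16211/74060 ≈ 0.21889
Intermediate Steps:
a = -16278 (a = -8 - 16270 = -16278)
(a + z(67))/(-26919 - 47141) = (-16278 + 67)/(-26919 - 47141) = -16211/(-74060) = -16211*(-1/74060) = 16211/74060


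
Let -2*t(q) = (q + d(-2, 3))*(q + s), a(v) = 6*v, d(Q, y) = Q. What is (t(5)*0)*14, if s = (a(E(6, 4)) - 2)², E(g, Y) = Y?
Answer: 0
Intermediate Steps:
s = 484 (s = (6*4 - 2)² = (24 - 2)² = 22² = 484)
t(q) = -(-2 + q)*(484 + q)/2 (t(q) = -(q - 2)*(q + 484)/2 = -(-2 + q)*(484 + q)/2)
(t(5)*0)*14 = ((484 - 241*5 - ½*5²)*0)*14 = ((484 - 1205 - ½*25)*0)*14 = ((484 - 1205 - 25/2)*0)*14 = -1467/2*0*14 = 0*14 = 0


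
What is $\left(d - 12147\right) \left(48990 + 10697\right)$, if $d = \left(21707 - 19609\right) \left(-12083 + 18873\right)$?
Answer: $849541365551$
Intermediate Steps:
$d = 14245420$ ($d = 2098 \cdot 6790 = 14245420$)
$\left(d - 12147\right) \left(48990 + 10697\right) = \left(14245420 - 12147\right) \left(48990 + 10697\right) = 14233273 \cdot 59687 = 849541365551$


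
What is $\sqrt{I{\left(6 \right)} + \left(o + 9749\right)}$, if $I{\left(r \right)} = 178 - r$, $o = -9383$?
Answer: $\sqrt{538} \approx 23.195$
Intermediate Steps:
$\sqrt{I{\left(6 \right)} + \left(o + 9749\right)} = \sqrt{\left(178 - 6\right) + \left(-9383 + 9749\right)} = \sqrt{\left(178 - 6\right) + 366} = \sqrt{172 + 366} = \sqrt{538}$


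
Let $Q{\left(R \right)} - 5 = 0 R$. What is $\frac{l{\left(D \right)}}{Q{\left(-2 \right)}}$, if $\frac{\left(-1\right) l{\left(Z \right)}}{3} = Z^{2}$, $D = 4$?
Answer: $- \frac{48}{5} \approx -9.6$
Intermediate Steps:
$Q{\left(R \right)} = 5$ ($Q{\left(R \right)} = 5 + 0 R = 5 + 0 = 5$)
$l{\left(Z \right)} = - 3 Z^{2}$
$\frac{l{\left(D \right)}}{Q{\left(-2 \right)}} = \frac{\left(-3\right) 4^{2}}{5} = \frac{\left(-3\right) 16}{5} = \frac{1}{5} \left(-48\right) = - \frac{48}{5}$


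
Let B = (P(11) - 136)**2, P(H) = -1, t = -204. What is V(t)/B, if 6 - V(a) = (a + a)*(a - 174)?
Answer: -154218/18769 ≈ -8.2166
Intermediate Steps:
V(a) = 6 - 2*a*(-174 + a) (V(a) = 6 - (a + a)*(a - 174) = 6 - 2*a*(-174 + a))
B = 18769 (B = (-1 - 136)**2 = (-137)**2 = 18769)
V(t)/B = (6 - 2*(-204)**2 + 348*(-204))/18769 = (6 - 2*41616 - 70992)*(1/18769) = (6 - 83232 - 70992)*(1/18769) = -154218*1/18769 = -154218/18769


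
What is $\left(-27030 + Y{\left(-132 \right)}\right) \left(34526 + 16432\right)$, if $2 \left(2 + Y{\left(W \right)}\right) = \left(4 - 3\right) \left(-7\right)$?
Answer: $-1377675009$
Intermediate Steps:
$Y{\left(W \right)} = - \frac{11}{2}$ ($Y{\left(W \right)} = -2 + \frac{\left(4 - 3\right) \left(-7\right)}{2} = -2 + \frac{1 \left(-7\right)}{2} = -2 + \frac{1}{2} \left(-7\right) = -2 - \frac{7}{2} = - \frac{11}{2}$)
$\left(-27030 + Y{\left(-132 \right)}\right) \left(34526 + 16432\right) = \left(-27030 - \frac{11}{2}\right) \left(34526 + 16432\right) = \left(- \frac{54071}{2}\right) 50958 = -1377675009$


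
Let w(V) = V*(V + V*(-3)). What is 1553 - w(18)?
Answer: 2201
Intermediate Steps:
w(V) = -2*V**2 (w(V) = V*(V - 3*V) = V*(-2*V) = -2*V**2)
1553 - w(18) = 1553 - (-2)*18**2 = 1553 - (-2)*324 = 1553 - 1*(-648) = 1553 + 648 = 2201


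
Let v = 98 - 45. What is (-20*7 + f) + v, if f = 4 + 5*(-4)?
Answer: -103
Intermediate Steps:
v = 53
f = -16 (f = 4 - 20 = -16)
(-20*7 + f) + v = (-20*7 - 16) + 53 = (-140 - 16) + 53 = -156 + 53 = -103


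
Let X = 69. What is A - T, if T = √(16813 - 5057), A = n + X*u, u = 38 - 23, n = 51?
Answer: 1086 - 2*√2939 ≈ 977.58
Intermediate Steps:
u = 15
A = 1086 (A = 51 + 69*15 = 51 + 1035 = 1086)
T = 2*√2939 (T = √11756 = 2*√2939 ≈ 108.43)
A - T = 1086 - 2*√2939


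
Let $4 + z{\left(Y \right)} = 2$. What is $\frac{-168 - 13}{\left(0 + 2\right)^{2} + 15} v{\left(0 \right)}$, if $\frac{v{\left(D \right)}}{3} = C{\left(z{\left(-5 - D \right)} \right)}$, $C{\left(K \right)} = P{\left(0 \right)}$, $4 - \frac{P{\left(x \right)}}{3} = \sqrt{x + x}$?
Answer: $- \frac{6516}{19} \approx -342.95$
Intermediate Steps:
$z{\left(Y \right)} = -2$ ($z{\left(Y \right)} = -4 + 2 = -2$)
$P{\left(x \right)} = 12 - 3 \sqrt{2} \sqrt{x}$ ($P{\left(x \right)} = 12 - 3 \sqrt{x + x} = 12 - 3 \sqrt{2 x} = 12 - 3 \sqrt{2} \sqrt{x}$)
$C{\left(K \right)} = 12$ ($C{\left(K \right)} = 12 - 3 \sqrt{2} \sqrt{0} = 12 - 3 \sqrt{2} \cdot 0 = 12 + 0 = 12$)
$v{\left(D \right)} = 36$ ($v{\left(D \right)} = 3 \cdot 12 = 36$)
$\frac{-168 - 13}{\left(0 + 2\right)^{2} + 15} v{\left(0 \right)} = \frac{-168 - 13}{\left(0 + 2\right)^{2} + 15} \cdot 36 = - \frac{181}{2^{2} + 15} \cdot 36 = - \frac{181}{4 + 15} \cdot 36 = - \frac{181}{19} \cdot 36 = \left(-181\right) \frac{1}{19} \cdot 36 = \left(- \frac{181}{19}\right) 36 = - \frac{6516}{19}$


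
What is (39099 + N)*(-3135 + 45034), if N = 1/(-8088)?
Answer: 13249834358189/8088 ≈ 1.6382e+9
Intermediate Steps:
N = -1/8088 ≈ -0.00012364
(39099 + N)*(-3135 + 45034) = (39099 - 1/8088)*(-3135 + 45034) = (316232711/8088)*41899 = 13249834358189/8088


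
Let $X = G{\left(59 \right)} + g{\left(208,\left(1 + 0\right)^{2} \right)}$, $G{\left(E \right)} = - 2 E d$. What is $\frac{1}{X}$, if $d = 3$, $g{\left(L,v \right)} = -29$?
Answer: $- \frac{1}{383} \approx -0.002611$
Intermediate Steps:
$G{\left(E \right)} = - 6 E$ ($G{\left(E \right)} = - 2 E 3 = - 6 E$)
$X = -383$ ($X = \left(-6\right) 59 - 29 = -354 - 29 = -383$)
$\frac{1}{X} = \frac{1}{-383} = - \frac{1}{383}$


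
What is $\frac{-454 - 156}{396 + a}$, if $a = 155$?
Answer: $- \frac{610}{551} \approx -1.1071$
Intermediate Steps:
$\frac{-454 - 156}{396 + a} = \frac{-454 - 156}{396 + 155} = - \frac{610}{551}$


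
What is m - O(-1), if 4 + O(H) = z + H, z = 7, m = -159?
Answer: -161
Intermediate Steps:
O(H) = 3 + H (O(H) = -4 + (7 + H) = 3 + H)
m - O(-1) = -159 - (3 - 1) = -159 - 1*2 = -159 - 2 = -161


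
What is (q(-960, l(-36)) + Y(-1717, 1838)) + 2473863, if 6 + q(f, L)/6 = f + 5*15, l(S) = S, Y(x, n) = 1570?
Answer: 2470087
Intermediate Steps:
q(f, L) = 414 + 6*f (q(f, L) = -36 + 6*(f + 5*15) = -36 + 6*(f + 75) = -36 + 6*(75 + f) = -36 + (450 + 6*f) = 414 + 6*f)
(q(-960, l(-36)) + Y(-1717, 1838)) + 2473863 = ((414 + 6*(-960)) + 1570) + 2473863 = ((414 - 5760) + 1570) + 2473863 = (-5346 + 1570) + 2473863 = -3776 + 2473863 = 2470087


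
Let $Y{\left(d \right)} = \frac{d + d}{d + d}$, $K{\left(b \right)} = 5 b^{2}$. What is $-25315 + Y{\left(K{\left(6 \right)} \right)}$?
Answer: $-25314$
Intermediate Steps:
$Y{\left(d \right)} = 1$ ($Y{\left(d \right)} = \frac{2 d}{2 d} = 2 d \frac{1}{2 d} = 1$)
$-25315 + Y{\left(K{\left(6 \right)} \right)} = -25315 + 1 = -25314$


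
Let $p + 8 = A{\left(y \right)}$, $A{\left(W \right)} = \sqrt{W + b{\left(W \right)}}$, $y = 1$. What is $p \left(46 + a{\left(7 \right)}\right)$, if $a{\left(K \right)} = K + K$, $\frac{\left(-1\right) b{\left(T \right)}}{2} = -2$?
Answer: $-480 + 60 \sqrt{5} \approx -345.84$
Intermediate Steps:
$b{\left(T \right)} = 4$ ($b{\left(T \right)} = \left(-2\right) \left(-2\right) = 4$)
$A{\left(W \right)} = \sqrt{4 + W}$ ($A{\left(W \right)} = \sqrt{W + 4} = \sqrt{4 + W}$)
$p = -8 + \sqrt{5}$ ($p = -8 + \sqrt{4 + 1} = -8 + \sqrt{5} \approx -5.7639$)
$a{\left(K \right)} = 2 K$
$p \left(46 + a{\left(7 \right)}\right) = \left(-8 + \sqrt{5}\right) \left(46 + 2 \cdot 7\right) = \left(-8 + \sqrt{5}\right) \left(46 + 14\right) = \left(-8 + \sqrt{5}\right) 60 = -480 + 60 \sqrt{5}$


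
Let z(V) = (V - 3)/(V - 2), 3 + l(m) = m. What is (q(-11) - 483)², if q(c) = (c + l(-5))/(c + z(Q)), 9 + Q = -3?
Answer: 4471730641/19321 ≈ 2.3144e+5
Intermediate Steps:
Q = -12 (Q = -9 - 3 = -12)
l(m) = -3 + m
z(V) = (-3 + V)/(-2 + V)
q(c) = (-8 + c)/(15/14 + c) (q(c) = (c + (-3 - 5))/(c + (-3 - 12)/(-2 - 12)) = (c - 8)/(c - 15/(-14)) = (-8 + c)/(c - 1/14*(-15)) = (-8 + c)/(c + 15/14) = (-8 + c)/(15/14 + c))
(q(-11) - 483)² = (14*(-8 - 11)/(15 + 14*(-11)) - 483)² = (14*(-19)/(15 - 154) - 483)² = (14*(-19)/(-139) - 483)² = (14*(-1/139)*(-19) - 483)² = (266/139 - 483)² = (-66871/139)² = 4471730641/19321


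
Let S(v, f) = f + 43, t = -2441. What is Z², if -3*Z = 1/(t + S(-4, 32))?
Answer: 1/50381604 ≈ 1.9849e-8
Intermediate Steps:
S(v, f) = 43 + f
Z = 1/7098 (Z = -1/(3*(-2441 + (43 + 32))) = -1/(3*(-2441 + 75)) = -⅓/(-2366) = -⅓*(-1/2366) = 1/7098 ≈ 0.00014088)
Z² = (1/7098)² = 1/50381604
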